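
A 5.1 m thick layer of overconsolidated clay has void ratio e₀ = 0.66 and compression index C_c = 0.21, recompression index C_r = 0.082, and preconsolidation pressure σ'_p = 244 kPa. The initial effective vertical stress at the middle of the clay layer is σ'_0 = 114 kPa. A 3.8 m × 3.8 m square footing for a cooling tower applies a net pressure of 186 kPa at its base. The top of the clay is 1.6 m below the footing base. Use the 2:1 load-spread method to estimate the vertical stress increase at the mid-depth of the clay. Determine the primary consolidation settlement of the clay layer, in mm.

S_c ≈ 34.7 mm

Mid-depth of clay below the footing base: z = 1.6 + 5.1/2 = 4.15 m.
Stress increase at mid-clay by the 2:1 spreading method:
Δσ = qBL/((B+z)(L+z)) = 186×3.8×3.8/((3.8+4.15)(3.8+4.15)) = 42.496 kPa
Final effective stress: σ'_f = 114 + 42.496 = 156.5 kPa.
σ'_f = 156.5 ≤ σ'_p = 244 kPa, so the clay remains overconsolidated and only the recompression index applies:
S_c = C_r·H/(1+e₀)·log₁₀(σ'_f/σ'_0) = 0.082×5.1/1.66×log₁₀(156.5/114)
    = 0.25193 × 0.13761 = 0.03467 m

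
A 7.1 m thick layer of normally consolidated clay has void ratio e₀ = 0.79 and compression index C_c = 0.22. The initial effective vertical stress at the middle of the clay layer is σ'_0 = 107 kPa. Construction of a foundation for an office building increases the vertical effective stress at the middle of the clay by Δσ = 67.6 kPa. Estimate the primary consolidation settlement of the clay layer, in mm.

S_c ≈ 186 mm

Final effective stress: σ'_f = σ'_0 + Δσ = 107 + 67.6 = 174.6 kPa.
Normally consolidated clay, so the full stress increment lies on the virgin compression line:
S_c = C_c·H/(1+e₀)·log₁₀(σ'_f/σ'_0) = 0.22×7.1/(1+0.79)×log₁₀(174.6/107)
    = 0.87263 × 0.21266 = 0.1856 m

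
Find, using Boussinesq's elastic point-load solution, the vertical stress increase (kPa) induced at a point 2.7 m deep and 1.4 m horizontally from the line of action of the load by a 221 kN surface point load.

Boussinesq vertical stress below a point load on an elastic half-space:
Δσ_z = 3P/(2πz²) · [1 + (r/z)²]^(−5/2)
r/z = 1.4/2.7 = 0.51852; [1+(r/z)²]^(−5/2) = 0.5514.
Δσ_z = 3×221/(2π×2.7²) × 0.5514 = 14.475 × 0.5514 = 7.982 kPa

Δσ_z ≈ 7.98 kPa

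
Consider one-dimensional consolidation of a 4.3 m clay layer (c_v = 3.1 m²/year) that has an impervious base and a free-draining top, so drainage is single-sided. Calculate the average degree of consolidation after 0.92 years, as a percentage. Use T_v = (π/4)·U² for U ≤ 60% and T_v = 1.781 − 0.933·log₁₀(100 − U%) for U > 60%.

Drainage path length: H_d = H = 4.3 m (single drainage).
T_v = c_v·t/H_d² = 3.1×0.92/4.3² = 0.15425.
T_v = 0.15425 corresponds to the U ≤ 60% branch:
U = √(4T_v/π) = 0.4432

U ≈ 44.3 %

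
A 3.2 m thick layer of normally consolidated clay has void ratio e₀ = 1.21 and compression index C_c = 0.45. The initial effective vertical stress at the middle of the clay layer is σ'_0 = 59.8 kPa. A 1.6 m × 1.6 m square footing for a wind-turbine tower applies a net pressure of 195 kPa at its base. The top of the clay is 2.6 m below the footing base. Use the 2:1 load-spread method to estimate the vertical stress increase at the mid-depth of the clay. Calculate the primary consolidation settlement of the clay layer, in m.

Mid-depth of clay below the footing base: z = 2.6 + 3.2/2 = 4.2 m.
Stress increase at mid-clay by the 2:1 spreading method:
Δσ = qBL/((B+z)(L+z)) = 195×1.6×1.6/((1.6+4.2)(1.6+4.2)) = 14.839 kPa
Final effective stress: σ'_f = σ'_0 + Δσ = 59.8 + 14.839 = 74.639 kPa.
Normally consolidated clay, so the full stress increment lies on the virgin compression line:
S_c = C_c·H/(1+e₀)·log₁₀(σ'_f/σ'_0) = 0.45×3.2/(1+1.21)×log₁₀(74.639/59.8)
    = 0.65158 × 0.096265 = 0.06272 m

S_c ≈ 0.0627 m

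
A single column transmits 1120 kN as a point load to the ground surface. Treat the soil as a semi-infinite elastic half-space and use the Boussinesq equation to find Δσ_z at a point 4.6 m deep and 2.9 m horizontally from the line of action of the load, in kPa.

Boussinesq vertical stress below a point load on an elastic half-space:
Δσ_z = 3P/(2πz²) · [1 + (r/z)²]^(−5/2)
r/z = 2.9/4.6 = 0.63043; [1+(r/z)²]^(−5/2) = 0.43317.
Δσ_z = 3×1120/(2π×4.6²) × 0.43317 = 25.272 × 0.43317 = 10.95 kPa

Δσ_z ≈ 10.9 kPa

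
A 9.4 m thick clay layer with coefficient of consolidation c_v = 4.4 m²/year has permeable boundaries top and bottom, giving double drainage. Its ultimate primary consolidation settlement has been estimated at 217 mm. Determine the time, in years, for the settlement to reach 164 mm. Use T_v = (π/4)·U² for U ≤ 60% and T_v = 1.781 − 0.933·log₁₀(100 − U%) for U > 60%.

Drainage path length: H_d = H/2 = 4.7 m (double drainage).
U = S(t)/S_ult = 164/217 = 0.7558.
U > 60%: T_v = 1.781 − 0.933·log₁₀(100 − 75.576) = 0.48617.
t = T_v·H_d²/c_v = 0.48617×4.7²/4.4 = 2.441 years.

t ≈ 2.44 years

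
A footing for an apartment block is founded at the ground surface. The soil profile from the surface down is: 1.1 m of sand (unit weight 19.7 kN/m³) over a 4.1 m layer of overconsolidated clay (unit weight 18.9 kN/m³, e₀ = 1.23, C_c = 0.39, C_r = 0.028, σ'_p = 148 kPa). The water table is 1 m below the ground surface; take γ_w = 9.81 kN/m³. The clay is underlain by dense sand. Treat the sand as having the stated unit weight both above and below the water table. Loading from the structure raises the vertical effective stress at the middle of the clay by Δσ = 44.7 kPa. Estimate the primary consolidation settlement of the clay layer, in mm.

Mid-depth of clay below the ground surface: z = 1.1 + 4.1/2 = 3.15 m.
Total vertical stress at mid-clay: σ_v = 19.7×1.1 + 18.9×2.05 = 60.415 kPa.
Pore pressure: u = 9.81×(3.15 − 1) = 21.091 kPa.
Initial effective stress: σ'_0 = σ_v − u = 60.415 − 21.091 = 39.324 kPa.
Final effective stress: σ'_f = 39.324 + 44.7 = 84.024 kPa.
σ'_f = 84.024 ≤ σ'_p = 148 kPa, so the clay remains overconsolidated and only the recompression index applies:
S_c = C_r·H/(1+e₀)·log₁₀(σ'_f/σ'_0) = 0.028×4.1/2.23×log₁₀(84.024/39.324)
    = 0.051481 × 0.32975 = 0.01698 m

S_c ≈ 17 mm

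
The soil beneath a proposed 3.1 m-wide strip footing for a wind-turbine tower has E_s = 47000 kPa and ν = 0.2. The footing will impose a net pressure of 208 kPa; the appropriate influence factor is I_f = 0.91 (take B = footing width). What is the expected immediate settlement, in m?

Immediate (elastic) settlement: S_e = q·B·(1−ν²)/E_s · I_f.
S_e = 208 × 3.1 × (1 − 0.2²) / 47000 × 0.91
    = 208 × 3.1 × 0.96 / 47000 × 0.91
    = 0.01199 m

S_e ≈ 0.012 m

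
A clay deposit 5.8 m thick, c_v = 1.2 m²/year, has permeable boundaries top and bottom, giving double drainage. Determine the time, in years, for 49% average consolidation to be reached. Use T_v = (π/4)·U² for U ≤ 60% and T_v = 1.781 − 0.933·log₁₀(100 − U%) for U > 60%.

t ≈ 1.32 years

Drainage path length: H_d = H/2 = 2.9 m (double drainage).
U ≤ 60%: T_v = (π/4)·U² = (π/4)×0.49² = 0.18857.
t = T_v·H_d²/c_v = 0.18857×2.9²/1.2 = 1.322 years.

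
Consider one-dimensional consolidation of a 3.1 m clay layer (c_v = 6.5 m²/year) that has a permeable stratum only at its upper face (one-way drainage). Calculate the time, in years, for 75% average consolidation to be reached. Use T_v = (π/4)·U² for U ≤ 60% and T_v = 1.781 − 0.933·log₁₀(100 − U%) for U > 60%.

Drainage path length: H_d = H = 3.1 m (single drainage).
U > 60%: T_v = 1.781 − 0.933·log₁₀(100 − 75) = 0.47672.
t = T_v·H_d²/c_v = 0.47672×3.1²/6.5 = 0.7048 years.

t ≈ 0.705 years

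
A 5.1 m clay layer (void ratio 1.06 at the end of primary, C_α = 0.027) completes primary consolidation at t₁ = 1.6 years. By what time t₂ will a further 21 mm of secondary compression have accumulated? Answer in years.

t₂ ≈ 3.3 years

S_s = C_α·H/(1+e_p)·log₁₀(t₂/t₁) ⇒ log₁₀(t₂/t₁) = S_s·(1+e_p)/(C_α·H).
log₁₀(t₂/t₁) = 0.021 × (1+1.06) / (0.027×5.1) = 0.3142
t₂ = t₁ × 10^0.3142 = 1.6 × 2.061 = 3.298 years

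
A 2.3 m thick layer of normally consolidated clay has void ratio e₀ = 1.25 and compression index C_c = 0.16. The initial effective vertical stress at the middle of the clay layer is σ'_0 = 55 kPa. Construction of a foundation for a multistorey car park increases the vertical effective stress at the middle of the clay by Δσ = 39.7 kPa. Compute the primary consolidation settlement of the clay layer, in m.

Final effective stress: σ'_f = σ'_0 + Δσ = 55 + 39.7 = 94.7 kPa.
Normally consolidated clay, so the full stress increment lies on the virgin compression line:
S_c = C_c·H/(1+e₀)·log₁₀(σ'_f/σ'_0) = 0.16×2.3/(1+1.25)×log₁₀(94.7/55)
    = 0.16356 × 0.23599 = 0.0386 m

S_c ≈ 0.0386 m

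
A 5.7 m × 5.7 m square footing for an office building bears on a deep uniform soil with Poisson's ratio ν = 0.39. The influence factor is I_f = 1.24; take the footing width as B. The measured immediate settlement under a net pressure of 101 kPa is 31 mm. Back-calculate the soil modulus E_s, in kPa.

S_e = q·B·(1−ν²)/E_s · I_f  ⇒  E_s = q·B·(1−ν²)·I_f / S_e.
E_s = 101 × 5.7 × 0.8479 × 1.24 / 0.031 = 19530 kPa

E_s ≈ 19500 kPa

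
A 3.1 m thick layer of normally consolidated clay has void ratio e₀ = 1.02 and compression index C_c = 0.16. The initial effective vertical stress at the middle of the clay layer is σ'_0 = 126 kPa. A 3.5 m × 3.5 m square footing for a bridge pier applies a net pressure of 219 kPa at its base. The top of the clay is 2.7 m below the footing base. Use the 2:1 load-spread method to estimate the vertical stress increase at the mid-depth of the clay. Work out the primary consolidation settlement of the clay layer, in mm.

S_c ≈ 32.4 mm

Mid-depth of clay below the footing base: z = 2.7 + 3.1/2 = 4.25 m.
Stress increase at mid-clay by the 2:1 spreading method:
Δσ = qBL/((B+z)(L+z)) = 219×3.5×3.5/((3.5+4.25)(3.5+4.25)) = 44.666 kPa
Final effective stress: σ'_f = σ'_0 + Δσ = 126 + 44.666 = 170.67 kPa.
Normally consolidated clay, so the full stress increment lies on the virgin compression line:
S_c = C_c·H/(1+e₀)·log₁₀(σ'_f/σ'_0) = 0.16×3.1/(1+1.02)×log₁₀(170.67/126)
    = 0.24554 × 0.13179 = 0.03236 m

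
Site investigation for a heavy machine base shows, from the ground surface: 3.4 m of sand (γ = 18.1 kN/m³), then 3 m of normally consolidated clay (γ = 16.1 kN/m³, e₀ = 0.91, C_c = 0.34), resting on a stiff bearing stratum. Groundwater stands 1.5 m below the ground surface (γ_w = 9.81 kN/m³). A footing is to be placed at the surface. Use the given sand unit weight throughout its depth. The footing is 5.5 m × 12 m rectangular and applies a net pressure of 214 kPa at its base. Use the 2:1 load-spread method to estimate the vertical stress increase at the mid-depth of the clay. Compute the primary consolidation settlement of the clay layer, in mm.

S_c ≈ 216 mm

Mid-depth of clay below the ground surface: z = 3.4 + 3/2 = 4.9 m.
Total vertical stress at mid-clay: σ_v = 18.1×3.4 + 16.1×1.5 = 85.69 kPa.
Pore pressure: u = 9.81×(4.9 − 1.5) = 33.354 kPa.
Initial effective stress: σ'_0 = σ_v − u = 85.69 − 33.354 = 52.336 kPa.
Stress increase at mid-clay by the 2:1 spreading method:
Δσ = qBL/((B+z)(L+z)) = 214×5.5×12/((5.5+4.9)(12+4.9)) = 80.36 kPa
Final effective stress: σ'_f = σ'_0 + Δσ = 52.336 + 80.36 = 132.7 kPa.
Normally consolidated clay, so the full stress increment lies on the virgin compression line:
S_c = C_c·H/(1+e₀)·log₁₀(σ'_f/σ'_0) = 0.34×3/(1+0.91)×log₁₀(132.7/52.336)
    = 0.53403 × 0.40407 = 0.2158 m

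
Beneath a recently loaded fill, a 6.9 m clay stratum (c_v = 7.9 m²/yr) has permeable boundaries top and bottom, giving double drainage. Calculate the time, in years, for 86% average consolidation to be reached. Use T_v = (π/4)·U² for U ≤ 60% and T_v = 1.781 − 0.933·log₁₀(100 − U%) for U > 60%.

t ≈ 1.07 years

Drainage path length: H_d = H/2 = 3.45 m (double drainage).
U > 60%: T_v = 1.781 − 0.933·log₁₀(100 − 86) = 0.71166.
t = T_v·H_d²/c_v = 0.71166×3.45²/7.9 = 1.072 years.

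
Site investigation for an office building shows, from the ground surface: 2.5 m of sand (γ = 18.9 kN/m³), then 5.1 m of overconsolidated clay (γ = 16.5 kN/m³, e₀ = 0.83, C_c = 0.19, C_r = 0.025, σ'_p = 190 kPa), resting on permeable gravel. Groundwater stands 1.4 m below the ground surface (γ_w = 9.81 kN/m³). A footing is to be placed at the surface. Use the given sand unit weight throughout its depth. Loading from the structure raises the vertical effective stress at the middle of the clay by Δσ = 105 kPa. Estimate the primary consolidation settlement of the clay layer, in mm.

Mid-depth of clay below the ground surface: z = 2.5 + 5.1/2 = 5.05 m.
Total vertical stress at mid-clay: σ_v = 18.9×2.5 + 16.5×2.55 = 89.325 kPa.
Pore pressure: u = 9.81×(5.05 − 1.4) = 35.806 kPa.
Initial effective stress: σ'_0 = σ_v − u = 89.325 − 35.806 = 53.519 kPa.
Final effective stress: σ'_f = 53.519 + 105 = 158.52 kPa.
σ'_f = 158.52 ≤ σ'_p = 190 kPa, so the clay remains overconsolidated and only the recompression index applies:
S_c = C_r·H/(1+e₀)·log₁₀(σ'_f/σ'_0) = 0.025×5.1/1.83×log₁₀(158.52/53.519)
    = 0.069673 × 0.47158 = 0.03286 m

S_c ≈ 32.9 mm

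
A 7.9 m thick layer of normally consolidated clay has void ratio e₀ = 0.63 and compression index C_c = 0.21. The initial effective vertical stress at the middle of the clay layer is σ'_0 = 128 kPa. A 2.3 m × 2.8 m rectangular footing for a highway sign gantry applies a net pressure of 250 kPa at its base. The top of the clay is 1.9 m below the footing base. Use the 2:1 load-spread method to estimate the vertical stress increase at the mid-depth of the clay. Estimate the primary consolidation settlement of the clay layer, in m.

Mid-depth of clay below the footing base: z = 1.9 + 7.9/2 = 5.85 m.
Stress increase at mid-clay by the 2:1 spreading method:
Δσ = qBL/((B+z)(L+z)) = 250×2.3×2.8/((2.3+5.85)(2.8+5.85)) = 22.838 kPa
Final effective stress: σ'_f = σ'_0 + Δσ = 128 + 22.838 = 150.84 kPa.
Normally consolidated clay, so the full stress increment lies on the virgin compression line:
S_c = C_c·H/(1+e₀)·log₁₀(σ'_f/σ'_0) = 0.21×7.9/(1+0.63)×log₁₀(150.84/128)
    = 1.0178 × 0.071307 = 0.07258 m

S_c ≈ 0.0726 m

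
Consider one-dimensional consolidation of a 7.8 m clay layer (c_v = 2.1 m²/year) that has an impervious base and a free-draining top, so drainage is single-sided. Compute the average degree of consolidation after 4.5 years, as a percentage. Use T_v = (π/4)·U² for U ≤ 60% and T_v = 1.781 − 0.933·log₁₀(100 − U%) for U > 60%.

Drainage path length: H_d = H = 7.8 m (single drainage).
T_v = c_v·t/H_d² = 2.1×4.5/7.8² = 0.15533.
T_v = 0.15533 corresponds to the U ≤ 60% branch:
U = √(4T_v/π) = 0.4447

U ≈ 44.5 %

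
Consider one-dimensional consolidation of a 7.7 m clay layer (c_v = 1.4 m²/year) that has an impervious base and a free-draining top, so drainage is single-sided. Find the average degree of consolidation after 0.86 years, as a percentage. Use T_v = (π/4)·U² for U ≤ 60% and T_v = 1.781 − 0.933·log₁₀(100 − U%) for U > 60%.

Drainage path length: H_d = H = 7.7 m (single drainage).
T_v = c_v·t/H_d² = 1.4×0.86/7.7² = 0.020307.
T_v = 0.020307 corresponds to the U ≤ 60% branch:
U = √(4T_v/π) = 0.1608

U ≈ 16.1 %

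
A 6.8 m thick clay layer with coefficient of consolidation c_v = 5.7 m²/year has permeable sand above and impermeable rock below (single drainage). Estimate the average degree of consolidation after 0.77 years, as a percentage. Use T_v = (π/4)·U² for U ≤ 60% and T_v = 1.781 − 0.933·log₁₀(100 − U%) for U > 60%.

Drainage path length: H_d = H = 6.8 m (single drainage).
T_v = c_v·t/H_d² = 5.7×0.77/6.8² = 0.094918.
T_v = 0.094918 corresponds to the U ≤ 60% branch:
U = √(4T_v/π) = 0.3476

U ≈ 34.8 %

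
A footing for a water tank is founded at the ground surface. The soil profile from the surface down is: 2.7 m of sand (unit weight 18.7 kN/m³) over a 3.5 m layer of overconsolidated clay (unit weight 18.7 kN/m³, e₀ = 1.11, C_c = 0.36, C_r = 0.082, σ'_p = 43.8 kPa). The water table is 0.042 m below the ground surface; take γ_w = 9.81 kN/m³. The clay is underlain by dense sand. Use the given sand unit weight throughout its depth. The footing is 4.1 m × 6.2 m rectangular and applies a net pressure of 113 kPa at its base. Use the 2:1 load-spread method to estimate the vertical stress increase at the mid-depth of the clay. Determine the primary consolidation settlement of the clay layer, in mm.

S_c ≈ 133 mm

Mid-depth of clay below the ground surface: z = 2.7 + 3.5/2 = 4.45 m.
Total vertical stress at mid-clay: σ_v = 18.7×2.7 + 18.7×1.75 = 83.215 kPa.
Pore pressure: u = 9.81×(4.45 − 0.042) = 43.242 kPa.
Initial effective stress: σ'_0 = σ_v − u = 83.215 − 43.242 = 39.973 kPa.
Stress increase at mid-clay by the 2:1 spreading method:
Δσ = qBL/((B+z)(L+z)) = 113×4.1×6.2/((4.1+4.45)(6.2+4.45)) = 31.546 kPa
Final effective stress: σ'_f = 39.973 + 31.546 = 71.519 kPa.
σ'_f = 71.519 > σ'_p = 43.8 kPa, so the stress path crosses the preconsolidation pressure — recompression up to σ'_p, then virgin compression beyond:
S_c = H/(1+e₀)·[C_r·log₁₀(σ'_p/σ'_0) + C_c·log₁₀(σ'_f/σ'_p)]
    = 3.5/2.11 × [0.082×log₁₀(43.8/39.973) + 0.36×log₁₀(71.519/43.8)]
    = 1.6588 × [0.003256 + 0.076661] = 0.1326 m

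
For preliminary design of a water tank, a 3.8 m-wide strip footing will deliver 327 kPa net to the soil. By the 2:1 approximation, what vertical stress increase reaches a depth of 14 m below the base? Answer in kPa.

Δσ_z ≈ 69.8 kPa

By the 2:1 method the load spreads at 1 horizontal : 2 vertical, so at depth z the loaded area has grown by z in each plan dimension:
Δσ = qB/(B+z) = 327×3.8/(3.8+14) = 69.809 kPa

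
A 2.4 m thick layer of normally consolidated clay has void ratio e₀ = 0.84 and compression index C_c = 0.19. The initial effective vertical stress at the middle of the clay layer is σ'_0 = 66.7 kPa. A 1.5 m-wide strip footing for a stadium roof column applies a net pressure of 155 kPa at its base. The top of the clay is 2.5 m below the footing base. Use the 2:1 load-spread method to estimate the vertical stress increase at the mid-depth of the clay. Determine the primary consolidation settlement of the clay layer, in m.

Mid-depth of clay below the footing base: z = 2.5 + 2.4/2 = 3.7 m.
Stress increase at mid-clay by the 2:1 spreading method:
Δσ = qB/(B+z) = 155×1.5/(1.5+3.7) = 44.712 kPa
Final effective stress: σ'_f = σ'_0 + Δσ = 66.7 + 44.712 = 111.41 kPa.
Normally consolidated clay, so the full stress increment lies on the virgin compression line:
S_c = C_c·H/(1+e₀)·log₁₀(σ'_f/σ'_0) = 0.19×2.4/(1+0.84)×log₁₀(111.41/66.7)
    = 0.24783 × 0.2228 = 0.05522 m

S_c ≈ 0.0552 m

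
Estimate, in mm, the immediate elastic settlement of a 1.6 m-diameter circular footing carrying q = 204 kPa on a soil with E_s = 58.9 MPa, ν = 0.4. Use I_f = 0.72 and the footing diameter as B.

Immediate (elastic) settlement: S_e = q·B·(1−ν²)/E_s · I_f.
E_s = 58.9 MPa = 58900 kPa.
S_e = 204 × 1.6 × (1 − 0.4²) / 58900 × 0.72
    = 204 × 1.6 × 0.84 / 58900 × 0.72
    = 0.003352 m = 3.352 mm

S_e ≈ 3.35 mm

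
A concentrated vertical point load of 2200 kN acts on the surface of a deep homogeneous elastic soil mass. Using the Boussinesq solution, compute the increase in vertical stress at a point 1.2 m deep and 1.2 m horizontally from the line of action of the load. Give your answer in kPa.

Boussinesq vertical stress below a point load on an elastic half-space:
Δσ_z = 3P/(2πz²) · [1 + (r/z)²]^(−5/2)
r/z = 1.2/1.2 = 1; [1+(r/z)²]^(−5/2) = 0.17678.
Δσ_z = 3×2200/(2π×1.2²) × 0.17678 = 729.46 × 0.17678 = 129 kPa

Δσ_z ≈ 129 kPa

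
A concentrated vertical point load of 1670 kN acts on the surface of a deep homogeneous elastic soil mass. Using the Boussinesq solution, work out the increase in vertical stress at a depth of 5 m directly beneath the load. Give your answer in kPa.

Δσ_z ≈ 31.9 kPa

Boussinesq vertical stress below a point load on an elastic half-space:
Δσ_z = 3P/(2πz²) · [1 + (r/z)²]^(−5/2)
r/z = 0/5 = 0; [1+(r/z)²]^(−5/2) = 1.
Δσ_z = 3×1670/(2π×5²) × 1 = 31.895 × 1 = 31.89 kPa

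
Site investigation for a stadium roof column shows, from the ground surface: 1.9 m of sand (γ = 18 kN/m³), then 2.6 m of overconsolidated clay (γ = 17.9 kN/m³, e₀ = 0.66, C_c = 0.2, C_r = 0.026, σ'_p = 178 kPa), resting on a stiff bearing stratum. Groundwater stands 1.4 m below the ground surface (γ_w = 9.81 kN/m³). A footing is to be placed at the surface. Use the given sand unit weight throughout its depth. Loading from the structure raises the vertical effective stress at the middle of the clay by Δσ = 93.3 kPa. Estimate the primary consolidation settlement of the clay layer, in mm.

Mid-depth of clay below the ground surface: z = 1.9 + 2.6/2 = 3.2 m.
Total vertical stress at mid-clay: σ_v = 18×1.9 + 17.9×1.3 = 57.47 kPa.
Pore pressure: u = 9.81×(3.2 − 1.4) = 17.658 kPa.
Initial effective stress: σ'_0 = σ_v − u = 57.47 − 17.658 = 39.812 kPa.
Final effective stress: σ'_f = 39.812 + 93.3 = 133.11 kPa.
σ'_f = 133.11 ≤ σ'_p = 178 kPa, so the clay remains overconsolidated and only the recompression index applies:
S_c = C_r·H/(1+e₀)·log₁₀(σ'_f/σ'_0) = 0.026×2.6/1.66×log₁₀(133.11/39.812)
    = 0.040724 × 0.5242 = 0.02135 m

S_c ≈ 21.3 mm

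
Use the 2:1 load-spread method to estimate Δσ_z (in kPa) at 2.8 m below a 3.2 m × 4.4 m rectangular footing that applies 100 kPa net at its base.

Δσ_z ≈ 32.6 kPa

By the 2:1 method the load spreads at 1 horizontal : 2 vertical, so at depth z the loaded area has grown by z in each plan dimension:
Δσ = qBL/((B+z)(L+z)) = 100×3.2×4.4/((3.2+2.8)(4.4+2.8)) = 32.593 kPa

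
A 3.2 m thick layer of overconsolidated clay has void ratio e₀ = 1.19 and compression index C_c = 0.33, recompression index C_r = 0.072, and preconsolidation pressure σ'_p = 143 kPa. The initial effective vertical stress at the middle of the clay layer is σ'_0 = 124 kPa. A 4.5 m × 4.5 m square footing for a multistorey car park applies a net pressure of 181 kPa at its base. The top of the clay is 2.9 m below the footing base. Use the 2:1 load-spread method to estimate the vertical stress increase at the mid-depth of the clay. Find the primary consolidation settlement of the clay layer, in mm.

Mid-depth of clay below the footing base: z = 2.9 + 3.2/2 = 4.5 m.
Stress increase at mid-clay by the 2:1 spreading method:
Δσ = qBL/((B+z)(L+z)) = 181×4.5×4.5/((4.5+4.5)(4.5+4.5)) = 45.25 kPa
Final effective stress: σ'_f = 124 + 45.25 = 169.25 kPa.
σ'_f = 169.25 > σ'_p = 143 kPa, so the stress path crosses the preconsolidation pressure — recompression up to σ'_p, then virgin compression beyond:
S_c = H/(1+e₀)·[C_r·log₁₀(σ'_p/σ'_0) + C_c·log₁₀(σ'_f/σ'_p)]
    = 3.2/2.19 × [0.072×log₁₀(143/124) + 0.33×log₁₀(169.25/143)]
    = 1.4612 × [0.0044578 + 0.024154] = 0.04181 m

S_c ≈ 41.8 mm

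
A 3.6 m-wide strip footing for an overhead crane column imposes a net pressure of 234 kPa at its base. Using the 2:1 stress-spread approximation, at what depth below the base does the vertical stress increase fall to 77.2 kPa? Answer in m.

2:1 spreading — at depth z the loaded area has grown by z in each plan dimension:
qB/(B+z) = Δσ_z ⇒ z = qB/Δσ_z − B = 234×3.6/77.2 − 3.6 = 7.312 m

z ≈ 7.31 m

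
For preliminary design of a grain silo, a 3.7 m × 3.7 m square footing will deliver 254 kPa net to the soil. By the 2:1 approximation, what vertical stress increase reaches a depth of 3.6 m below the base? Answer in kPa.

Δσ_z ≈ 65.3 kPa

By the 2:1 method the load spreads at 1 horizontal : 2 vertical, so at depth z the loaded area has grown by z in each plan dimension:
Δσ = qBL/((B+z)(L+z)) = 254×3.7×3.7/((3.7+3.6)(3.7+3.6)) = 65.252 kPa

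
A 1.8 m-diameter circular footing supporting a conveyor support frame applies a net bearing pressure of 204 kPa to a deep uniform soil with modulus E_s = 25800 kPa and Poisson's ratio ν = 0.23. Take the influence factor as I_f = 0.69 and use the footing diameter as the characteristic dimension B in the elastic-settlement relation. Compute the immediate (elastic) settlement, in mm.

Immediate (elastic) settlement: S_e = q·B·(1−ν²)/E_s · I_f.
S_e = 204 × 1.8 × (1 − 0.23²) / 25800 × 0.69
    = 204 × 1.8 × 0.9471 / 25800 × 0.69
    = 0.009301 m = 9.301 mm

S_e ≈ 9.3 mm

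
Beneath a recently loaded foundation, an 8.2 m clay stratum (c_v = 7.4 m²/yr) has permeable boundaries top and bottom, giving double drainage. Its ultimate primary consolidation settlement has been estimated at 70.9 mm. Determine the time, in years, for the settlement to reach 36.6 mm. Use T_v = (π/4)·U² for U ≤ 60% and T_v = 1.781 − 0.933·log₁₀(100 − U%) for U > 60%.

Drainage path length: H_d = H/2 = 4.1 m (double drainage).
U = S(t)/S_ult = 36.6/70.9 = 0.5162.
U ≤ 60%: T_v = (π/4)·U² = (π/4)×0.51622² = 0.2093.
t = T_v·H_d²/c_v = 0.2093×4.1²/7.4 = 0.4755 years.

t ≈ 0.475 years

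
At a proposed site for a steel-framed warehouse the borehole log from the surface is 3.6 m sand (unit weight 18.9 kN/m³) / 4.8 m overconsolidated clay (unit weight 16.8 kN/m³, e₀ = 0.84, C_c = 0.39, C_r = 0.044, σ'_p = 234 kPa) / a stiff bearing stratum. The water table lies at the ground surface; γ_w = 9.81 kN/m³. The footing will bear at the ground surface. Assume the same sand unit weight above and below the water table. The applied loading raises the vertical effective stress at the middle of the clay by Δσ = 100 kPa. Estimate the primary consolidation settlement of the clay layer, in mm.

Mid-depth of clay below the ground surface: z = 3.6 + 4.8/2 = 6 m.
Total vertical stress at mid-clay: σ_v = 18.9×3.6 + 16.8×2.4 = 108.36 kPa.
Pore pressure: u = 9.81×(6 − 0) = 58.86 kPa.
Initial effective stress: σ'_0 = σ_v − u = 108.36 − 58.86 = 49.5 kPa.
Final effective stress: σ'_f = 49.5 + 100 = 149.5 kPa.
σ'_f = 149.5 ≤ σ'_p = 234 kPa, so the clay remains overconsolidated and only the recompression index applies:
S_c = C_r·H/(1+e₀)·log₁₀(σ'_f/σ'_0) = 0.044×4.8/1.84×log₁₀(149.5/49.5)
    = 0.11478 × 0.48004 = 0.0551 m

S_c ≈ 55.1 mm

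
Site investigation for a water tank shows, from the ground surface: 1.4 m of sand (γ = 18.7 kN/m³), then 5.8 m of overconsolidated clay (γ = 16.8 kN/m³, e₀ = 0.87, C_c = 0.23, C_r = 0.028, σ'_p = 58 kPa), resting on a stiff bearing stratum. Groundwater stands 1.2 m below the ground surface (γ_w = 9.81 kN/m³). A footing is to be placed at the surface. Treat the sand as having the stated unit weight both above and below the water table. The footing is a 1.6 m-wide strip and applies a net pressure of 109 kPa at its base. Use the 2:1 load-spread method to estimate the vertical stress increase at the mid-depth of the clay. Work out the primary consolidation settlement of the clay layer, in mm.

S_c ≈ 85.7 mm

Mid-depth of clay below the ground surface: z = 1.4 + 5.8/2 = 4.3 m.
Total vertical stress at mid-clay: σ_v = 18.7×1.4 + 16.8×2.9 = 74.9 kPa.
Pore pressure: u = 9.81×(4.3 − 1.2) = 30.411 kPa.
Initial effective stress: σ'_0 = σ_v − u = 74.9 − 30.411 = 44.489 kPa.
Stress increase at mid-clay by the 2:1 spreading method:
Δσ = qB/(B+z) = 109×1.6/(1.6+4.3) = 29.559 kPa
Final effective stress: σ'_f = 44.489 + 29.559 = 74.048 kPa.
σ'_f = 74.048 > σ'_p = 58 kPa, so the stress path crosses the preconsolidation pressure — recompression up to σ'_p, then virgin compression beyond:
S_c = H/(1+e₀)·[C_r·log₁₀(σ'_p/σ'_0) + C_c·log₁₀(σ'_f/σ'_p)]
    = 5.8/1.87 × [0.028×log₁₀(58/44.489) + 0.23×log₁₀(74.048/58)]
    = 3.1016 × [0.0032249 + 0.0244] = 0.08568 m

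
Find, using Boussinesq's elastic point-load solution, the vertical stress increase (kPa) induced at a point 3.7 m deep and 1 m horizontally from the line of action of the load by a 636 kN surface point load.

Δσ_z ≈ 18.6 kPa

Boussinesq vertical stress below a point load on an elastic half-space:
Δσ_z = 3P/(2πz²) · [1 + (r/z)²]^(−5/2)
r/z = 1/3.7 = 0.27027; [1+(r/z)²]^(−5/2) = 0.83841.
Δσ_z = 3×636/(2π×3.7²) × 0.83841 = 22.182 × 0.83841 = 18.6 kPa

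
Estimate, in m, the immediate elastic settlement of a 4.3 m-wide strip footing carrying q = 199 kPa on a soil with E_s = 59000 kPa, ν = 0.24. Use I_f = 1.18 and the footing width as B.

Immediate (elastic) settlement: S_e = q·B·(1−ν²)/E_s · I_f.
S_e = 199 × 4.3 × (1 − 0.24²) / 59000 × 1.18
    = 199 × 4.3 × 0.9424 / 59000 × 1.18
    = 0.01613 m

S_e ≈ 0.0161 m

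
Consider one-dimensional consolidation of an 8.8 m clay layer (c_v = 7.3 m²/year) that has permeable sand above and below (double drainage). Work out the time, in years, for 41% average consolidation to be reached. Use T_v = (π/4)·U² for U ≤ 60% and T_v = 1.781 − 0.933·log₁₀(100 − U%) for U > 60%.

Drainage path length: H_d = H/2 = 4.4 m (double drainage).
U ≤ 60%: T_v = (π/4)·U² = (π/4)×0.41² = 0.13203.
t = T_v·H_d²/c_v = 0.13203×4.4²/7.3 = 0.3502 years.

t ≈ 0.35 years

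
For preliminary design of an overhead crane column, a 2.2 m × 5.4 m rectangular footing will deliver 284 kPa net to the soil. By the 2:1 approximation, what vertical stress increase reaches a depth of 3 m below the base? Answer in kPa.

Δσ_z ≈ 77.2 kPa

By the 2:1 method the load spreads at 1 horizontal : 2 vertical, so at depth z the loaded area has grown by z in each plan dimension:
Δσ = qBL/((B+z)(L+z)) = 284×2.2×5.4/((2.2+3)(5.4+3)) = 77.242 kPa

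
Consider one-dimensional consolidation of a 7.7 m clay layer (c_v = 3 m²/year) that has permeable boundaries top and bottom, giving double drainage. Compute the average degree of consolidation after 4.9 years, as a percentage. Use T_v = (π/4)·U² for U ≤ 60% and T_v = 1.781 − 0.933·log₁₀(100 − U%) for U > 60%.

U ≈ 93 %

Drainage path length: H_d = H/2 = 3.85 m (double drainage).
T_v = c_v·t/H_d² = 3×4.9/3.85² = 0.99174.
T_v = 0.99174 corresponds to the U > 60% branch:
U = 1 − 10^((1.781 − T_v)/0.933)/100 = 0.9299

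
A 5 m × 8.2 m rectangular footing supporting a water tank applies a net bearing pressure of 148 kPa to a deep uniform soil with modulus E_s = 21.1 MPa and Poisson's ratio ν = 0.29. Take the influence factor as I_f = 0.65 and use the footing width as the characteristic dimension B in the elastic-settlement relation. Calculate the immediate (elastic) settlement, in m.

S_e ≈ 0.0209 m

Immediate (elastic) settlement: S_e = q·B·(1−ν²)/E_s · I_f.
E_s = 21.1 MPa = 21100 kPa.
S_e = 148 × 5 × (1 − 0.29²) / 21100 × 0.65
    = 148 × 5 × 0.9159 / 21100 × 0.65
    = 0.02088 m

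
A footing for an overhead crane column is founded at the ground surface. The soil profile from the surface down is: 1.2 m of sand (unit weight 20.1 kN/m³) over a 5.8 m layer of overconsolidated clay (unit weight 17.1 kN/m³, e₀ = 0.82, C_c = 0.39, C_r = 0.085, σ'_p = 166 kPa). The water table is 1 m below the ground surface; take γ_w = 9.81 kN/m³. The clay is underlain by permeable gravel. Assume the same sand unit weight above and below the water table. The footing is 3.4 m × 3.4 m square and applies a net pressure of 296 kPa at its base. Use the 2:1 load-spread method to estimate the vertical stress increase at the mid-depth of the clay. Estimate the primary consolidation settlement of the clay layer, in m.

S_c ≈ 0.103 m

Mid-depth of clay below the ground surface: z = 1.2 + 5.8/2 = 4.1 m.
Total vertical stress at mid-clay: σ_v = 20.1×1.2 + 17.1×2.9 = 73.71 kPa.
Pore pressure: u = 9.81×(4.1 − 1) = 30.411 kPa.
Initial effective stress: σ'_0 = σ_v − u = 73.71 − 30.411 = 43.299 kPa.
Stress increase at mid-clay by the 2:1 spreading method:
Δσ = qBL/((B+z)(L+z)) = 296×3.4×3.4/((3.4+4.1)(3.4+4.1)) = 60.831 kPa
Final effective stress: σ'_f = 43.299 + 60.831 = 104.13 kPa.
σ'_f = 104.13 ≤ σ'_p = 166 kPa, so the clay remains overconsolidated and only the recompression index applies:
S_c = C_r·H/(1+e₀)·log₁₀(σ'_f/σ'_0) = 0.085×5.8/1.82×log₁₀(104.13/43.299)
    = 0.27088 × 0.3811 = 0.1032 m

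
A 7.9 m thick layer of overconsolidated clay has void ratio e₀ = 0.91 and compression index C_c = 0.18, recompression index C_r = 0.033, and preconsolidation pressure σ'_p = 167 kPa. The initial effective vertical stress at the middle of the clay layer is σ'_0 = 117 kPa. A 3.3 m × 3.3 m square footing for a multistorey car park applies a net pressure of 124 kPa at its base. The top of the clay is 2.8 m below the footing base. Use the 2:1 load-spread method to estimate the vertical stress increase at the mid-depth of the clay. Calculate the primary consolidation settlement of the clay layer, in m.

Mid-depth of clay below the footing base: z = 2.8 + 7.9/2 = 6.75 m.
Stress increase at mid-clay by the 2:1 spreading method:
Δσ = qBL/((B+z)(L+z)) = 124×3.3×3.3/((3.3+6.75)(3.3+6.75)) = 13.37 kPa
Final effective stress: σ'_f = 117 + 13.37 = 130.37 kPa.
σ'_f = 130.37 ≤ σ'_p = 167 kPa, so the clay remains overconsolidated and only the recompression index applies:
S_c = C_r·H/(1+e₀)·log₁₀(σ'_f/σ'_0) = 0.033×7.9/1.91×log₁₀(130.37/117)
    = 0.13649 × 0.046992 = 0.006414 m

S_c ≈ 0.00641 m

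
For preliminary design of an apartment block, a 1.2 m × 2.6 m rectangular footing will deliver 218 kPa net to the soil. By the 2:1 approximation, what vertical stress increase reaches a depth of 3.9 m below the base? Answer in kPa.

By the 2:1 method the load spreads at 1 horizontal : 2 vertical, so at depth z the loaded area has grown by z in each plan dimension:
Δσ = qBL/((B+z)(L+z)) = 218×1.2×2.6/((1.2+3.9)(2.6+3.9)) = 20.518 kPa

Δσ_z ≈ 20.5 kPa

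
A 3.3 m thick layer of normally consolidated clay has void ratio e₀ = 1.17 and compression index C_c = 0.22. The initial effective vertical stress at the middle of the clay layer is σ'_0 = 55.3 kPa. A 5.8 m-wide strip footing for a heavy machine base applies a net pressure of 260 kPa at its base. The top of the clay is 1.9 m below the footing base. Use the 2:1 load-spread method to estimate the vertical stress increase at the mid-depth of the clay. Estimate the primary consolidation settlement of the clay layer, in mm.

S_c ≈ 198 mm

Mid-depth of clay below the footing base: z = 1.9 + 3.3/2 = 3.55 m.
Stress increase at mid-clay by the 2:1 spreading method:
Δσ = qB/(B+z) = 260×5.8/(5.8+3.55) = 161.28 kPa
Final effective stress: σ'_f = σ'_0 + Δσ = 55.3 + 161.28 = 216.58 kPa.
Normally consolidated clay, so the full stress increment lies on the virgin compression line:
S_c = C_c·H/(1+e₀)·log₁₀(σ'_f/σ'_0) = 0.22×3.3/(1+1.17)×log₁₀(216.58/55.3)
    = 0.33456 × 0.59289 = 0.1984 m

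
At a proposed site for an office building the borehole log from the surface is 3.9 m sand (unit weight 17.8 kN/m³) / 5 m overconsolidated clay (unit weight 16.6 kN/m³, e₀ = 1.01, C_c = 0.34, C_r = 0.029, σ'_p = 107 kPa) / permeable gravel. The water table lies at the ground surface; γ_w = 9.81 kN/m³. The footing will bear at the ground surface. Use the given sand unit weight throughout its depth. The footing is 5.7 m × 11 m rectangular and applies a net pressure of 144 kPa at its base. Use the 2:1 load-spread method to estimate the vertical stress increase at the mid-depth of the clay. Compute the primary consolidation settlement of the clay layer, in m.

Mid-depth of clay below the ground surface: z = 3.9 + 5/2 = 6.4 m.
Total vertical stress at mid-clay: σ_v = 17.8×3.9 + 16.6×2.5 = 110.92 kPa.
Pore pressure: u = 9.81×(6.4 − 0) = 62.784 kPa.
Initial effective stress: σ'_0 = σ_v − u = 110.92 − 62.784 = 48.136 kPa.
Stress increase at mid-clay by the 2:1 spreading method:
Δσ = qBL/((B+z)(L+z)) = 144×5.7×11/((5.7+6.4)(11+6.4)) = 42.884 kPa
Final effective stress: σ'_f = 48.136 + 42.884 = 91.02 kPa.
σ'_f = 91.02 ≤ σ'_p = 107 kPa, so the clay remains overconsolidated and only the recompression index applies:
S_c = C_r·H/(1+e₀)·log₁₀(σ'_f/σ'_0) = 0.029×5/2.01×log₁₀(91.02/48.136)
    = 0.07214 × 0.27667 = 0.01996 m

S_c ≈ 0.02 m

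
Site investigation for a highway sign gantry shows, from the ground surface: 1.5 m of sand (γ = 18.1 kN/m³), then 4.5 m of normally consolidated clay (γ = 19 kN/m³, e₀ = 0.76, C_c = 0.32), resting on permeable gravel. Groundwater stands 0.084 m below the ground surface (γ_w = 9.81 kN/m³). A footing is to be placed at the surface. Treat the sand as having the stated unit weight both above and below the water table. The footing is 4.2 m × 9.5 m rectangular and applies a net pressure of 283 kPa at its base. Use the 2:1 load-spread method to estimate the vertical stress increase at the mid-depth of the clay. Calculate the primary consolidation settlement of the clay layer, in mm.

Mid-depth of clay below the ground surface: z = 1.5 + 4.5/2 = 3.75 m.
Total vertical stress at mid-clay: σ_v = 18.1×1.5 + 19×2.25 = 69.9 kPa.
Pore pressure: u = 9.81×(3.75 − 0.084) = 35.963 kPa.
Initial effective stress: σ'_0 = σ_v − u = 69.9 − 35.963 = 33.937 kPa.
Stress increase at mid-clay by the 2:1 spreading method:
Δσ = qBL/((B+z)(L+z)) = 283×4.2×9.5/((4.2+3.75)(9.5+3.75)) = 107.2 kPa
Final effective stress: σ'_f = σ'_0 + Δσ = 33.937 + 107.2 = 141.14 kPa.
Normally consolidated clay, so the full stress increment lies on the virgin compression line:
S_c = C_c·H/(1+e₀)·log₁₀(σ'_f/σ'_0) = 0.32×4.5/(1+0.76)×log₁₀(141.14/33.937)
    = 0.81818 × 0.61898 = 0.5064 m

S_c ≈ 506 mm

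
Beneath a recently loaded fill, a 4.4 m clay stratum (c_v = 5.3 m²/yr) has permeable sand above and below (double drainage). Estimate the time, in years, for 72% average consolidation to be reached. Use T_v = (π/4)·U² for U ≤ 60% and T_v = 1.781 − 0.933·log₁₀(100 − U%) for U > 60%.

t ≈ 0.393 years

Drainage path length: H_d = H/2 = 2.2 m (double drainage).
U > 60%: T_v = 1.781 − 0.933·log₁₀(100 − 72) = 0.4308.
t = T_v·H_d²/c_v = 0.4308×2.2²/5.3 = 0.3934 years.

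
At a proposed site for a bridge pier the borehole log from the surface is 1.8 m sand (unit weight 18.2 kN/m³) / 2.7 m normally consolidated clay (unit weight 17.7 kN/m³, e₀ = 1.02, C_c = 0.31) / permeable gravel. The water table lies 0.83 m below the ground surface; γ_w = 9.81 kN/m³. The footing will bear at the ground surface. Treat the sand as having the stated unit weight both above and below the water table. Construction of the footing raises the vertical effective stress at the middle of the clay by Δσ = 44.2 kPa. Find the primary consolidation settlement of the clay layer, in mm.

Mid-depth of clay below the ground surface: z = 1.8 + 2.7/2 = 3.15 m.
Total vertical stress at mid-clay: σ_v = 18.2×1.8 + 17.7×1.35 = 56.655 kPa.
Pore pressure: u = 9.81×(3.15 − 0.83) = 22.759 kPa.
Initial effective stress: σ'_0 = σ_v − u = 56.655 − 22.759 = 33.896 kPa.
Final effective stress: σ'_f = σ'_0 + Δσ = 33.896 + 44.2 = 78.096 kPa.
Normally consolidated clay, so the full stress increment lies on the virgin compression line:
S_c = C_c·H/(1+e₀)·log₁₀(σ'_f/σ'_0) = 0.31×2.7/(1+1.02)×log₁₀(78.096/33.896)
    = 0.41436 × 0.36248 = 0.1502 m

S_c ≈ 150 mm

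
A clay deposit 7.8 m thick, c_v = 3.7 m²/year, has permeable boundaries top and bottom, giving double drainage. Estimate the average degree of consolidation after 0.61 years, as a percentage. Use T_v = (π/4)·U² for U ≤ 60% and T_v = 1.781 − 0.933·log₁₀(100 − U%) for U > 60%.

U ≈ 43.5 %

Drainage path length: H_d = H/2 = 3.9 m (double drainage).
T_v = c_v·t/H_d² = 3.7×0.61/3.9² = 0.14839.
T_v = 0.14839 corresponds to the U ≤ 60% branch:
U = √(4T_v/π) = 0.4347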